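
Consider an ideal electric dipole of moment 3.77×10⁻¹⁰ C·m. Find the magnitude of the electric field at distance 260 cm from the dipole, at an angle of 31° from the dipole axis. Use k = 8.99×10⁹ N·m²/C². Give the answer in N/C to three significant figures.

At angle θ the dipole field magnitude is E = (kp/r³)·√(1 + 3cos²θ).
kp/r³ = (8.99×10⁹)(3.77×10⁻¹⁰) / (2.60)³ = 0.1928 N/C.
√(1 + 3cos²31°) = √(1 + 3·0.7347) = √3.2042 ≈ 1.7900.
E ≈ 0.1928 × 1.790 = 0.3452 N/C.

E ≈ 0.345 N/C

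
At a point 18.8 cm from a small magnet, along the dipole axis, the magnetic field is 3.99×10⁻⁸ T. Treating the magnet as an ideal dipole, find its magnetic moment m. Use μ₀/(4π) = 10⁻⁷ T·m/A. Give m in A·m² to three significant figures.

On axis B = (μ₀/4π)·2m/r³, so m = Br³·4π/(μ₀·2).
m = (3.99×10⁻⁸)·(0.188)³ / (2·10⁻⁷) = 0.001326 A·m².

m ≈ 0.00133 A·m²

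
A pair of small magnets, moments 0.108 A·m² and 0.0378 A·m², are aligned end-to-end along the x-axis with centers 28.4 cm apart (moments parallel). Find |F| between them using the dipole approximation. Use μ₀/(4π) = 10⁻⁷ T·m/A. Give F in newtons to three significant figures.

On-axis B of dipole 1: B = (μ₀/4π)·2m₁/r³. Force on dipole 2: F = m₂·dB/dr.
dB/dr = −(μ₀/4π)·6m₁/r⁴, so |F| = (μ₀/4π)·6m₁m₂/r⁴.
F = 6(10⁻⁷)(0.108)(0.0378)/(0.284)⁴ = 3.765×10⁻⁷ N.

F ≈ 3.77×10⁻⁷ N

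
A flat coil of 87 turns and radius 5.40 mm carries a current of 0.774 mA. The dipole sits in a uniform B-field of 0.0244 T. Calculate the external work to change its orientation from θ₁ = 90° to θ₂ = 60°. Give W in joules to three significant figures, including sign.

m = NIA = NIπa² = 87·(7.74×10⁻⁴)·π·(0.00540)² = 6.169×10⁻⁶ A·m².
W_ext = ΔU = −mB cosθ₂ + mB cosθ₁ = mB(cosθ₁ − cosθ₂).
W = (6.169×10⁻⁶)(0.0244)·(cos90° − cos60°) = (1.505×10⁻⁷)·(-0.5000) = -7.526×10⁻⁸ J.

W ≈ -7.53×10⁻⁸ J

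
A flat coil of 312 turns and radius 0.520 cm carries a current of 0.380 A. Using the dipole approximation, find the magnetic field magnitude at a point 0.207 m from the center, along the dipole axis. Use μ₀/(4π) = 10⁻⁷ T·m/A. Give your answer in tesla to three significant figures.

B ≈ 2.27×10⁻⁷ T

m = NIA = NIπa² = 312·(0.380)·π·(0.00520)² = 0.01007 A·m².
On axis B = (μ₀/4π)·2m/r³.
B = 2·(10⁻⁷)·(0.01007) / (0.207)³ = 2.271×10⁻⁷ T.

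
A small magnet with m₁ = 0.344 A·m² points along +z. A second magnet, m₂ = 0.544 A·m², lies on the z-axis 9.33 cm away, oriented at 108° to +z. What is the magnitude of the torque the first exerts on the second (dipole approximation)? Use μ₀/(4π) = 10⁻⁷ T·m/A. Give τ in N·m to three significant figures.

Dipole B is on the axis of dipole A, so B₁ there is axial: B₁ = (μ₀/4π)·2m₁/r³ along +z.
B₁ = 2(10⁻⁷)(0.344)/(0.0933)³ = 8.471×10⁻⁵ T.
τ = m₂ B₁ sinθ.
τ = (0.544)(8.471×10⁻⁵)·sin108° = 4.383×10⁻⁵ N·m.

τ ≈ 4.38×10⁻⁵ N·m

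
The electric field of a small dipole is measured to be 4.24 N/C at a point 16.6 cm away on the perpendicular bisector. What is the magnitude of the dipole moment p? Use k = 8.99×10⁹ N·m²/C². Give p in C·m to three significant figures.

p ≈ 2.16×10⁻¹² C·m

In the equatorial plane E = kp/r³, so p = Er³/(k).
p = (4.24)·(0.166)³ / (8.99×10⁹) = 2.157×10⁻¹² C·m.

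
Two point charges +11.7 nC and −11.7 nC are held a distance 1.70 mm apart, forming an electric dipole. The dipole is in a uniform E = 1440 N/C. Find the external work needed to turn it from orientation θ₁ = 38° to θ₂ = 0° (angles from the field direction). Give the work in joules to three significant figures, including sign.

Dipole moment p = qd = (1.17×10⁻⁸ C)(0.00170 m) = 1.989×10⁻¹¹ C·m.
W_ext = ΔU = U(θ₂) − U(θ₁) = −pE cosθ₂ − (−pE cosθ₁) = pE(cosθ₁ − cosθ₂).
W = (1.989×10⁻¹¹)(1440)·(cos38° − cos0°) = (2.864×10⁻⁸)·(-0.2120) = -6.072×10⁻⁹ J.

W ≈ -6.07×10⁻⁹ J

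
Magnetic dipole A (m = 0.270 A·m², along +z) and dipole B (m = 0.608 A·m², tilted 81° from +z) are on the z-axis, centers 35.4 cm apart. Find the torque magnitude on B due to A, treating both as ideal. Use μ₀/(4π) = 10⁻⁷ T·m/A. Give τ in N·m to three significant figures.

Dipole B is on the axis of dipole A, so B₁ there is axial: B₁ = (μ₀/4π)·2m₁/r³ along +z.
B₁ = 2(10⁻⁷)(0.270)/(0.354)³ = 1.217×10⁻⁶ T.
τ = m₂ B₁ sinθ.
τ = (0.608)(1.217×10⁻⁶)·sin81° = 7.310×10⁻⁷ N·m.

τ ≈ 7.31×10⁻⁷ N·m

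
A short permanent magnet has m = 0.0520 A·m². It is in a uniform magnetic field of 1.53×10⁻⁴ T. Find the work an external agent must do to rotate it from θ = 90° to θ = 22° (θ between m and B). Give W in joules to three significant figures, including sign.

W ≈ -7.38×10⁻⁶ J

W_ext = ΔU = −mB cosθ₂ + mB cosθ₁ = mB(cosθ₁ − cosθ₂).
W = (0.0520)(1.53×10⁻⁴)·(cos90° − cos22°) = (7.956×10⁻⁶)·(-0.9272) = -7.377×10⁻⁶ J.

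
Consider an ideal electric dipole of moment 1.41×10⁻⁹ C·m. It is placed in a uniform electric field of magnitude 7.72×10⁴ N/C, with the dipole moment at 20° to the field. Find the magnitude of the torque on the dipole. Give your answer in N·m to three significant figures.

τ ≈ 3.72×10⁻⁵ N·m

Torque on an electric dipole: τ = pE sinθ.
τ = (1.41×10⁻⁹)(7.72×10⁴)·sin20° = 3.723×10⁻⁵ N·m.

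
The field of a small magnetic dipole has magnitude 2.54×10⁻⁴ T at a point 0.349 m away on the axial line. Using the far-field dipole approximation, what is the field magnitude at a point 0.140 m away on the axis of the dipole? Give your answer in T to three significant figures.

B ≈ 0.00393 T

Dipole fields scale as 1/r³ in the far field; the geometry is the same at both points.
B₂ = B₁ · (r₁/r₂)³ = 2.54×10⁻⁴ · (0.349/0.140)³.
(r₁/r₂)³ = (2.493)³ = 15.49.
B₂ ≈ 0.003935 T.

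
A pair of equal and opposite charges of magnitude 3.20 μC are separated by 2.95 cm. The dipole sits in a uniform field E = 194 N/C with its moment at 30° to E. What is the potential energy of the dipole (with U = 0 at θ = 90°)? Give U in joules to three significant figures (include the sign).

U ≈ -1.59×10⁻⁵ J

Dipole moment p = qd = (3.20×10⁻⁶ C)(0.0295 m) = 9.44×10⁻⁸ C·m.
U = −p·E = −pE cosθ.
U = −(9.44×10⁻⁸)(194)·cos30° = -1.586×10⁻⁵ J.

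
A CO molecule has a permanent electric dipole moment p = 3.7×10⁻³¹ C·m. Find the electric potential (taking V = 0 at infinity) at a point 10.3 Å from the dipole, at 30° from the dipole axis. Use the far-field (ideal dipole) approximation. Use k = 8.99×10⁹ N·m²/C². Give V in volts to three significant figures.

V ≈ 0.00272 V

The dipole potential is V = kp cosθ / r².
V = (8.99×10⁹)(3.70×10⁻³¹)·cos30° / (1.03×10⁻⁹)² = 0.002715 V.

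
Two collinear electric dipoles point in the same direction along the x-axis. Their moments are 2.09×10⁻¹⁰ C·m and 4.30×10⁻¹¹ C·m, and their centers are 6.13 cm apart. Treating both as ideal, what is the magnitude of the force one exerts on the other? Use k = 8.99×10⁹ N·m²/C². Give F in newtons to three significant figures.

On-axis field of dipole 1 at distance r: E = 2kp₁/r³. Force on dipole 2 is F = p₂·dE/dr (gradient along axis).
dE/dr = −6kp₁/r⁴, so |F| = 6kp₁p₂/r⁴ (attractive for aligned moments).
F = 6(8.99×10⁹)(2.09×10⁻¹⁰)(4.30×10⁻¹¹)/(0.0613)⁴ = 3.433×10⁻⁵ N.

F ≈ 3.43×10⁻⁵ N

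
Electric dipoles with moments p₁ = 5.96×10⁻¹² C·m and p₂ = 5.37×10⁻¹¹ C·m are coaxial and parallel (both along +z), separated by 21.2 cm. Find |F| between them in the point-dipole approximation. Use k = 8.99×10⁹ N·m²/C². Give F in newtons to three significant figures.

On-axis field of dipole 1 at distance r: E = 2kp₁/r³. Force on dipole 2 is F = p₂·dE/dr (gradient along axis).
dE/dr = −6kp₁/r⁴, so |F| = 6kp₁p₂/r⁴ (attractive for aligned moments).
F = 6(8.99×10⁹)(5.96×10⁻¹²)(5.37×10⁻¹¹)/(0.212)⁴ = 8.546×10⁻⁹ N.

F ≈ 8.55×10⁻⁹ N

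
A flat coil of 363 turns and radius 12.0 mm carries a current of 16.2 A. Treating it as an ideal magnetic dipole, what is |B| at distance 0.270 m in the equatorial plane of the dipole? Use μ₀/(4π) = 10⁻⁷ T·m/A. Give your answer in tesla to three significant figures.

m = NIA = NIπa² = 363·(16.2)·π·(0.0120)² = 2.66 A·m².
In the equatorial plane B = (μ₀/4π)·m/r³ (half the axial value).
B = (10⁻⁷)·(2.66) / (0.270)³ = 1.351×10⁻⁵ T.

B ≈ 1.35×10⁻⁵ T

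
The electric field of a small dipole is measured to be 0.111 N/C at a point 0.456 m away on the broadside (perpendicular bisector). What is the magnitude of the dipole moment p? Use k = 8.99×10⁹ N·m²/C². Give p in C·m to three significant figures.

p ≈ 1.17×10⁻¹² C·m

In the equatorial plane E = kp/r³, so p = Er³/(k).
p = (0.111)·(0.456)³ / (8.99×10⁹) = 1.171×10⁻¹² C·m.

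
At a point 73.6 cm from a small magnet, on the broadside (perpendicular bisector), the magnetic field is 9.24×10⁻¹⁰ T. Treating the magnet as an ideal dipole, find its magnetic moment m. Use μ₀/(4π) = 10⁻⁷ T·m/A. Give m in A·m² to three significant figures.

In the equatorial plane B = (μ₀/4π)·m/r³, so m = Br³·4π/(μ₀).
m = (9.24×10⁻¹⁰)·(0.736)³ / (10⁻⁷) = 0.003684 A·m².

m ≈ 0.00368 A·m²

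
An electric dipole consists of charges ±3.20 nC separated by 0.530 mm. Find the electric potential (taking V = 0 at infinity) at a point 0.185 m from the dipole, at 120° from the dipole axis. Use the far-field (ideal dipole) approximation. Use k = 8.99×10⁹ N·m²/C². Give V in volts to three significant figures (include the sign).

Dipole moment p = qd = (3.20×10⁻⁹ C)(5.30×10⁻⁴ m) = 1.696×10⁻¹² C·m.
The dipole potential is V = kp cosθ / r².
V = (8.99×10⁹)(1.696×10⁻¹²)·cos120° / (0.185)² = -0.2227 V.

V ≈ -0.223 V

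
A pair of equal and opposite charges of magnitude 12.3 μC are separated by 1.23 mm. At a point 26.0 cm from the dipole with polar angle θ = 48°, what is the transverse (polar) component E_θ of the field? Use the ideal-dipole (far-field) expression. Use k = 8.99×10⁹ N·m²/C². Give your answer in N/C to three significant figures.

Dipole moment p = qd = (1.23×10⁻⁵ C)(0.00123 m) = 1.513×10⁻⁸ C·m.
For a dipole, E_θ = (kp sinθ)/r³.
kp/r³ = (8.99×10⁹)(1.513×10⁻⁸)/(0.260)³ = 7739 N/C.
E_θ = 7739·sin48° = 5751 N/C.

E_θ ≈ 5750 N/C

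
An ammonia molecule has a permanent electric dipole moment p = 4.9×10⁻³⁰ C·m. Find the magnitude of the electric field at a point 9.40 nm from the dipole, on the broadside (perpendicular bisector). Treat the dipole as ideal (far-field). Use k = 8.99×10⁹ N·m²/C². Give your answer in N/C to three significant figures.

E ≈ 5.30×10⁴ N/C

In the equatorial plane E = kp/r³.
E = (8.99×10⁹)(4.90×10⁻³⁰) / (9.40×10⁻⁹)³ = 5.304×10⁴ N/C.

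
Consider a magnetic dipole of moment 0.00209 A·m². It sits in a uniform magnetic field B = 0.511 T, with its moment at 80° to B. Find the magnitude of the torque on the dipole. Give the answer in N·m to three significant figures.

Torque on a magnetic dipole: τ = mB sinθ.
τ = (0.00209)(0.511)·sin80° = 0.001052 N·m.

τ ≈ 0.00105 N·m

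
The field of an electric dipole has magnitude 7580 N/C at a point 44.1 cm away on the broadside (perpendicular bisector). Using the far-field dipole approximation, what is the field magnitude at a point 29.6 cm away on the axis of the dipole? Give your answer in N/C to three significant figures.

E ≈ 5.01×10⁴ N/C

Dipole fields scale as 1/r³ in the far field.
The axial field is twice the equatorial field at the same r, so the geometry factor is 2/1.
E₂ = E₁ · (2/1) · (r₁/r₂)³ = 7580 · 2 · (44.1/29.6)³.
(r₁/r₂)³ = (1.49)³ = 3.307.
E₂ ≈ 5.013×10⁴ N/C.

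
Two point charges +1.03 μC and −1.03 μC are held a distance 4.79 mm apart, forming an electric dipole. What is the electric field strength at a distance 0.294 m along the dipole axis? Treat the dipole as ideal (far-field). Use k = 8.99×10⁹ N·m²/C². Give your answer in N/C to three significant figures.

Dipole moment p = qd = (1.03×10⁻⁶ C)(0.00479 m) = 4.934×10⁻⁹ C·m.
On the dipole axis E = 2kp/r³.
E = 2·(8.99×10⁹)(4.934×10⁻⁹) / (0.294)³ = 3491 N/C.

E ≈ 3490 N/C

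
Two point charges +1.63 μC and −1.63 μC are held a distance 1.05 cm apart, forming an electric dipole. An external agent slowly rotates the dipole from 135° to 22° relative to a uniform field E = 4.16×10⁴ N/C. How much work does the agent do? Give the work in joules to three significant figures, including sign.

W ≈ -0.00116 J

Dipole moment p = qd = (1.63×10⁻⁶ C)(0.0105 m) = 1.712×10⁻⁸ C·m.
W_ext = ΔU = U(θ₂) − U(θ₁) = −pE cosθ₂ − (−pE cosθ₁) = pE(cosθ₁ − cosθ₂).
W = (1.712×10⁻⁸)(4.16×10⁴)·(cos135° − cos22°) = (7.122×10⁻⁴)·(-1.6343) = -0.001164 J.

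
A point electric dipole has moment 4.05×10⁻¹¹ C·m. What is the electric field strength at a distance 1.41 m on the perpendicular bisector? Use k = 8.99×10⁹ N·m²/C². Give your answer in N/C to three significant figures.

E ≈ 0.130 N/C

In the equatorial plane E = kp/r³.
E = (8.99×10⁹)(4.05×10⁻¹¹) / (1.41)³ = 0.1299 N/C.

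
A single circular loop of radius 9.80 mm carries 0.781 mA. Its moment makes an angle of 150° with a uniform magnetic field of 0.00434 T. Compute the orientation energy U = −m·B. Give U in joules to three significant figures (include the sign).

U ≈ 8.86×10⁻¹⁰ J

Magnetic moment m = IA = Iπa² = (7.81×10⁻⁴)·π·(0.00980)² = 2.356×10⁻⁷ A·m².
U = −m·B = −mB cosθ.
U = −(2.356×10⁻⁷)(0.00434)·cos150° = 8.855×10⁻¹⁰ J.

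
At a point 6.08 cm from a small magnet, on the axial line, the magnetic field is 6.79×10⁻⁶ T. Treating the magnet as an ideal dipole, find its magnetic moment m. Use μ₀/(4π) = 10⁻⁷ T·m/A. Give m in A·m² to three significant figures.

On axis B = (μ₀/4π)·2m/r³, so m = Br³·4π/(μ₀·2).
m = (6.79×10⁻⁶)·(0.0608)³ / (2·10⁻⁷) = 0.007630 A·m².

m ≈ 0.00763 A·m²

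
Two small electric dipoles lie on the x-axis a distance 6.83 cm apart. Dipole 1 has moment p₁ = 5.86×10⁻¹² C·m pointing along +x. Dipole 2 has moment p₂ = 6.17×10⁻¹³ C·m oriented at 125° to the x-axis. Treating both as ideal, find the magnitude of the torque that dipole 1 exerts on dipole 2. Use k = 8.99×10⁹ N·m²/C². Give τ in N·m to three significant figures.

The second dipole sits on the axis of the first, so the field there is axial: E₁ = 2kp₁/r³ along +x.
E₁ = 2(8.99×10⁹)(5.86×10⁻¹²)/(0.0683)³ = 330.7 N/C.
Torque on the second dipole: τ = p₂ E₁ sinθ.
τ = (6.17×10⁻¹³)(330.7)·sin125° = 1.671×10⁻¹⁰ N·m.

τ ≈ 1.67×10⁻¹⁰ N·m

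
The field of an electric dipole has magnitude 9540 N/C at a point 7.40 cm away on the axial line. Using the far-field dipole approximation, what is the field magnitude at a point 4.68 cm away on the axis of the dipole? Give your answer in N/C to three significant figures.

E ≈ 3.77×10⁴ N/C

Dipole fields scale as 1/r³ in the far field; the geometry is the same at both points.
E₂ = E₁ · (r₁/r₂)³ = 9540 · (7.40/4.68)³.
(r₁/r₂)³ = (1.581)³ = 3.953.
E₂ ≈ 3.771×10⁴ N/C.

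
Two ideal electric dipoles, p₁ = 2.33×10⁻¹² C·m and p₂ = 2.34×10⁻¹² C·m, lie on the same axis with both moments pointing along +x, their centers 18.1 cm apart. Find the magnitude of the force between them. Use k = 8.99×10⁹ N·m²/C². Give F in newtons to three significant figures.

F ≈ 2.74×10⁻¹⁰ N

On-axis field of dipole 1 at distance r: E = 2kp₁/r³. Force on dipole 2 is F = p₂·dE/dr (gradient along axis).
dE/dr = −6kp₁/r⁴, so |F| = 6kp₁p₂/r⁴ (attractive for aligned moments).
F = 6(8.99×10⁹)(2.33×10⁻¹²)(2.34×10⁻¹²)/(0.181)⁴ = 2.740×10⁻¹⁰ N.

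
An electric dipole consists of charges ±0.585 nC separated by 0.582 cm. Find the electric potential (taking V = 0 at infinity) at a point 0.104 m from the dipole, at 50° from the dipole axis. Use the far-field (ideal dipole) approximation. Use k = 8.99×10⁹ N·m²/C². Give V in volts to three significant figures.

Dipole moment p = qd = (5.85×10⁻¹⁰ C)(0.00582 m) = 3.405×10⁻¹² C·m.
The dipole potential is V = kp cosθ / r².
V = (8.99×10⁹)(3.405×10⁻¹²)·cos50° / (0.104)² = 1.819 V.

V ≈ 1.82 V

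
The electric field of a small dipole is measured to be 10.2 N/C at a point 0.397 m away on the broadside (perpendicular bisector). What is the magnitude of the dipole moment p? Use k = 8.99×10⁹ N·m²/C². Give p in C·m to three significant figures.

In the equatorial plane E = kp/r³, so p = Er³/(k).
p = (10.2)·(0.397)³ / (8.99×10⁹) = 7.099×10⁻¹¹ C·m.

p ≈ 7.10×10⁻¹¹ C·m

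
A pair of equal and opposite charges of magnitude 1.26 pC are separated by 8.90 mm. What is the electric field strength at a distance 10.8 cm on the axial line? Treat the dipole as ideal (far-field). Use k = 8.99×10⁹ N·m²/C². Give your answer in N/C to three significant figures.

E ≈ 0.160 N/C

Dipole moment p = qd = (1.26×10⁻¹² C)(0.00890 m) = 1.121×10⁻¹⁴ C·m.
On the dipole axis E = 2kp/r³.
E = 2·(8.99×10⁹)(1.121×10⁻¹⁴) / (0.108)³ = 0.1600 N/C.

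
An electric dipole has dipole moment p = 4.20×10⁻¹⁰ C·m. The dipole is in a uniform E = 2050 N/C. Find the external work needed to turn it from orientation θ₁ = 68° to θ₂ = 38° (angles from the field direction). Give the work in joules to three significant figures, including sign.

W ≈ -3.56×10⁻⁷ J

W_ext = ΔU = U(θ₂) − U(θ₁) = −pE cosθ₂ − (−pE cosθ₁) = pE(cosθ₁ − cosθ₂).
W = (4.20×10⁻¹⁰)(2050)·(cos68° − cos38°) = (8.610×10⁻⁷)·(-0.4134) = -3.559×10⁻⁷ J.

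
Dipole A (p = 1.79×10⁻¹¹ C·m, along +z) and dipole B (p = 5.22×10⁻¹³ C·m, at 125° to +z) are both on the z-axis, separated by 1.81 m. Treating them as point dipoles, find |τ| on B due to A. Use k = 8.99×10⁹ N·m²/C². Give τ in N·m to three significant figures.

The second dipole sits on the axis of the first, so the field there is axial: E₁ = 2kp₁/r³ along +z.
E₁ = 2(8.99×10⁹)(1.79×10⁻¹¹)/(1.81)³ = 0.05428 N/C.
Torque on the second dipole: τ = p₂ E₁ sinθ.
τ = (5.22×10⁻¹³)(0.05428)·sin125° = 2.321×10⁻¹⁴ N·m.

τ ≈ 2.32×10⁻¹⁴ N·m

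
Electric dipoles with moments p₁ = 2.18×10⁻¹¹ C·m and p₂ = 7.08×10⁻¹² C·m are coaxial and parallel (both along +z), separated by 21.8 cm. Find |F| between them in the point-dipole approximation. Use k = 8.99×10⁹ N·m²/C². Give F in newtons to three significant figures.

On-axis field of dipole 1 at distance r: E = 2kp₁/r³. Force on dipole 2 is F = p₂·dE/dr (gradient along axis).
dE/dr = −6kp₁/r⁴, so |F| = 6kp₁p₂/r⁴ (attractive for aligned moments).
F = 6(8.99×10⁹)(2.18×10⁻¹¹)(7.08×10⁻¹²)/(0.218)⁴ = 3.686×10⁻⁹ N.

F ≈ 3.69×10⁻⁹ N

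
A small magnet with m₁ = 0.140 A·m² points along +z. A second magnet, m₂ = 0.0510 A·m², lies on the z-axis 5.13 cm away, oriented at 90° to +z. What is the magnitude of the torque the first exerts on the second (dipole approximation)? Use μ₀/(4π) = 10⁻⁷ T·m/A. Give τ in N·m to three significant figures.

Dipole B is on the axis of dipole A, so B₁ there is axial: B₁ = (μ₀/4π)·2m₁/r³ along +z.
B₁ = 2(10⁻⁷)(0.140)/(0.0513)³ = 2.074×10⁻⁴ T.
τ = m₂ B₁ sinθ.
τ = (0.0510)(2.074×10⁻⁴)·sin90° = 1.058×10⁻⁵ N·m.

τ ≈ 1.06×10⁻⁵ N·m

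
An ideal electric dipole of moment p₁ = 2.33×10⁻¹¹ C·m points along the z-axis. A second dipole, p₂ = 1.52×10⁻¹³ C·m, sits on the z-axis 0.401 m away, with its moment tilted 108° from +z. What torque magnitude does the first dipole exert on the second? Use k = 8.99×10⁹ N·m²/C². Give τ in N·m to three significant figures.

τ ≈ 9.39×10⁻¹³ N·m

The second dipole sits on the axis of the first, so the field there is axial: E₁ = 2kp₁/r³ along +z.
E₁ = 2(8.99×10⁹)(2.33×10⁻¹¹)/(0.401)³ = 6.497 N/C.
Torque on the second dipole: τ = p₂ E₁ sinθ.
τ = (1.52×10⁻¹³)(6.497)·sin108° = 9.392×10⁻¹³ N·m.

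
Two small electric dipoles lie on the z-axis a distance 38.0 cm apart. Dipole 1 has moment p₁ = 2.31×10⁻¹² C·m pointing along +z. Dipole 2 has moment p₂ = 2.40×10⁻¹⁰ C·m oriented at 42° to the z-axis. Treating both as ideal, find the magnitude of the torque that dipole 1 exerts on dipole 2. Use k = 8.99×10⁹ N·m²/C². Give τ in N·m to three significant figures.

τ ≈ 1.22×10⁻¹⁰ N·m

The second dipole sits on the axis of the first, so the field there is axial: E₁ = 2kp₁/r³ along +z.
E₁ = 2(8.99×10⁹)(2.31×10⁻¹²)/(0.380)³ = 0.7569 N/C.
Torque on the second dipole: τ = p₂ E₁ sinθ.
τ = (2.40×10⁻¹⁰)(0.7569)·sin42° = 1.216×10⁻¹⁰ N·m.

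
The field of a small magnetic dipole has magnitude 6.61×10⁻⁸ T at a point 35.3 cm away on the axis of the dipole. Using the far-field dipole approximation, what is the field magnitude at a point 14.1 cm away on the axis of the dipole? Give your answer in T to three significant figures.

Dipole fields scale as 1/r³ in the far field; the geometry is the same at both points.
B₂ = B₁ · (r₁/r₂)³ = 6.61×10⁻⁸ · (35.3/14.1)³.
(r₁/r₂)³ = (2.504)³ = 15.69.
B₂ ≈ 1.037×10⁻⁶ T.

B ≈ 1.04×10⁻⁶ T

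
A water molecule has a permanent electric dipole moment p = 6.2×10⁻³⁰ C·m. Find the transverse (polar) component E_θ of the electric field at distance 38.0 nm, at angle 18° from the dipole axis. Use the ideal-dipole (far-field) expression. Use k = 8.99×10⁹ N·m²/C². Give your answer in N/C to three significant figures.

For a dipole, E_θ = (kp sinθ)/r³.
kp/r³ = (8.99×10⁹)(6.20×10⁻³⁰)/(3.80×10⁻⁸)³ = 1016 N/C.
E_θ = 1016·sin18° = 313.9 N/C.

E_θ ≈ 314 N/C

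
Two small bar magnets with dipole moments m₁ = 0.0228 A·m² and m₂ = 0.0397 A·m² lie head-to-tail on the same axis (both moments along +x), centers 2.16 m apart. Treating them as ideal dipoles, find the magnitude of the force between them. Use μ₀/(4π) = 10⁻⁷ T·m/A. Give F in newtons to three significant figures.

On-axis B of dipole 1: B = (μ₀/4π)·2m₁/r³. Force on dipole 2: F = m₂·dB/dr.
dB/dr = −(μ₀/4π)·6m₁/r⁴, so |F| = (μ₀/4π)·6m₁m₂/r⁴.
F = 6(10⁻⁷)(0.0228)(0.0397)/(2.16)⁴ = 2.495×10⁻¹¹ N.

F ≈ 2.49×10⁻¹¹ N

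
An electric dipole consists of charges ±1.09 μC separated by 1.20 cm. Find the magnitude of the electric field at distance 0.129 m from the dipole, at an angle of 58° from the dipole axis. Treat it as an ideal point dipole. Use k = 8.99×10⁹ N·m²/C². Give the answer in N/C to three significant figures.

E ≈ 7.44×10⁴ N/C

Dipole moment p = qd = (1.09×10⁻⁶ C)(0.0120 m) = 1.308×10⁻⁸ C·m.
At angle θ the dipole field magnitude is E = (kp/r³)·√(1 + 3cos²θ).
kp/r³ = (8.99×10⁹)(1.308×10⁻⁸) / (0.129)³ = 5.478×10⁴ N/C.
√(1 + 3cos²58°) = √(1 + 3·0.2808) = √1.8424 ≈ 1.3574.
E ≈ 5.478×10⁴ × 1.357 = 7.435×10⁴ N/C.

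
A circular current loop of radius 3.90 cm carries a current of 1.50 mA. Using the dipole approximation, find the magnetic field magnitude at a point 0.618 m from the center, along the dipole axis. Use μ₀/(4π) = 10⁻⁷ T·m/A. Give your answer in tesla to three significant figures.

B ≈ 6.07×10⁻¹² T

Magnetic moment m = IA = Iπa² = (0.00150)·π·(0.0390)² = 7.168×10⁻⁶ A·m².
On axis B = (μ₀/4π)·2m/r³.
B = 2·(10⁻⁷)·(7.168×10⁻⁶) / (0.618)³ = 6.074×10⁻¹² T.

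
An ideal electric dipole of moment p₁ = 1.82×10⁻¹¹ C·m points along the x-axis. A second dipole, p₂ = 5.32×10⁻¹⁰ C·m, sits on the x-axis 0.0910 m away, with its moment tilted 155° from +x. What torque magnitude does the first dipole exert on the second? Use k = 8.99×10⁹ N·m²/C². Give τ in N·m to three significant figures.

The second dipole sits on the axis of the first, so the field there is axial: E₁ = 2kp₁/r³ along +x.
E₁ = 2(8.99×10⁹)(1.82×10⁻¹¹)/(0.0910)³ = 434.2 N/C.
Torque on the second dipole: τ = p₂ E₁ sinθ.
τ = (5.32×10⁻¹⁰)(434.2)·sin155° = 9.763×10⁻⁸ N·m.

τ ≈ 9.76×10⁻⁸ N·m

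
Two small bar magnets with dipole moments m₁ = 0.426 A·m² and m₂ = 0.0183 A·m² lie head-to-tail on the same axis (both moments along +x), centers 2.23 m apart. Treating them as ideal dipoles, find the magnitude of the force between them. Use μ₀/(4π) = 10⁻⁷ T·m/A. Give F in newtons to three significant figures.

F ≈ 1.89×10⁻¹⁰ N

On-axis B of dipole 1: B = (μ₀/4π)·2m₁/r³. Force on dipole 2: F = m₂·dB/dr.
dB/dr = −(μ₀/4π)·6m₁/r⁴, so |F| = (μ₀/4π)·6m₁m₂/r⁴.
F = 6(10⁻⁷)(0.426)(0.0183)/(2.23)⁴ = 1.891×10⁻¹⁰ N.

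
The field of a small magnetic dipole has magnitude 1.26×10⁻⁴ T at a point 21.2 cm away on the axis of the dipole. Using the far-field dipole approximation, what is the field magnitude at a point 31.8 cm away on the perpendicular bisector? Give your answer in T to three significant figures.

B ≈ 1.87×10⁻⁵ T

Dipole fields scale as 1/r³ in the far field.
The axial field is twice the equatorial field at the same r, so the geometry factor is 1/2.
B₂ = B₁ · (1/2) · (r₁/r₂)³ = 1.26×10⁻⁴ · 0.5 · (21.2/31.8)³.
(r₁/r₂)³ = (0.6667)³ = 0.2963.
B₂ ≈ 1.867×10⁻⁵ T.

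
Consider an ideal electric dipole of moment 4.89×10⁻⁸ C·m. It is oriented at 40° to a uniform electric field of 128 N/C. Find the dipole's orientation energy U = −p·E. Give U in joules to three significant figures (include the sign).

U = −p·E = −pE cosθ.
U = −(4.89×10⁻⁸)(128)·cos40° = -4.795×10⁻⁶ J.

U ≈ -4.79×10⁻⁶ J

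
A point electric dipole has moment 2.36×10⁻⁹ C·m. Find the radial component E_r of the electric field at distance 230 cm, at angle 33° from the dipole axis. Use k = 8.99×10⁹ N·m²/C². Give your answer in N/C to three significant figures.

E_r ≈ 2.92 N/C

For a dipole, E_r = (2kp cosθ)/r³.
kp/r³ = (8.99×10⁹)(2.36×10⁻⁹)/(2.30)³ = 1.744 N/C.
E_r = 2·1.744·cos33° = 2.925 N/C.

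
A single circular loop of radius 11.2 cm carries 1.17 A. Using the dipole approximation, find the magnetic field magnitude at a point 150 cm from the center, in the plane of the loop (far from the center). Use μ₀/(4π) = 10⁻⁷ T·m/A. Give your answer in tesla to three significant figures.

Magnetic moment m = IA = Iπa² = (1.17)·π·(0.112)² = 0.04611 A·m².
In the equatorial plane B = (μ₀/4π)·m/r³ (half the axial value).
B = (10⁻⁷)·(0.04611) / (1.50)³ = 1.366×10⁻⁹ T.

B ≈ 1.37×10⁻⁹ T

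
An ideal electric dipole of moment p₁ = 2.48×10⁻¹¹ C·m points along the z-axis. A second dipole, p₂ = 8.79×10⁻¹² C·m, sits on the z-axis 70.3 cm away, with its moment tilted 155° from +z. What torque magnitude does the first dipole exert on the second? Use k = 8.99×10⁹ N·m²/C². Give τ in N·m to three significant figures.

The second dipole sits on the axis of the first, so the field there is axial: E₁ = 2kp₁/r³ along +z.
E₁ = 2(8.99×10⁹)(2.48×10⁻¹¹)/(0.703)³ = 1.283 N/C.
Torque on the second dipole: τ = p₂ E₁ sinθ.
τ = (8.79×10⁻¹²)(1.283)·sin155° = 4.768×10⁻¹² N·m.

τ ≈ 4.77×10⁻¹² N·m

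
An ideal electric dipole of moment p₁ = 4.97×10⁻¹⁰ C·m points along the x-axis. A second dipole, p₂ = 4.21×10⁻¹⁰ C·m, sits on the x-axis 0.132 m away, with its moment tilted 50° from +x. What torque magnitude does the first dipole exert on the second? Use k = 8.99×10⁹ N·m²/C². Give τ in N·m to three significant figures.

The second dipole sits on the axis of the first, so the field there is axial: E₁ = 2kp₁/r³ along +x.
E₁ = 2(8.99×10⁹)(4.97×10⁻¹⁰)/(0.132)³ = 3885 N/C.
Torque on the second dipole: τ = p₂ E₁ sinθ.
τ = (4.21×10⁻¹⁰)(3885)·sin50° = 1.253×10⁻⁶ N·m.

τ ≈ 1.25×10⁻⁶ N·m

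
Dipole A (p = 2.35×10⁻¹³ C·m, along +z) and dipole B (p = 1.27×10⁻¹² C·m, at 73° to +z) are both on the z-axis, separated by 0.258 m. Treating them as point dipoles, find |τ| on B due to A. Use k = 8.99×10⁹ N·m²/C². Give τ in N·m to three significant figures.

τ ≈ 2.99×10⁻¹³ N·m

The second dipole sits on the axis of the first, so the field there is axial: E₁ = 2kp₁/r³ along +z.
E₁ = 2(8.99×10⁹)(2.35×10⁻¹³)/(0.258)³ = 0.2460 N/C.
Torque on the second dipole: τ = p₂ E₁ sinθ.
τ = (1.27×10⁻¹²)(0.2460)·sin73° = 2.988×10⁻¹³ N·m.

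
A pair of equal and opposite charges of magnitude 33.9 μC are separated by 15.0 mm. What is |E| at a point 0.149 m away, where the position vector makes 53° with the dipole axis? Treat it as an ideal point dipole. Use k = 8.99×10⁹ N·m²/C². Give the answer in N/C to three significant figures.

Dipole moment p = qd = (3.39×10⁻⁵ C)(0.0150 m) = 5.085×10⁻⁷ C·m.
At angle θ the dipole field magnitude is E = (kp/r³)·√(1 + 3cos²θ).
kp/r³ = (8.99×10⁹)(5.085×10⁻⁷) / (0.149)³ = 1.382×10⁶ N/C.
√(1 + 3cos²53°) = √(1 + 3·0.3622) = √2.0865 ≈ 1.4445.
E ≈ 1.382×10⁶ × 1.444 = 1.996×10⁶ N/C.

E ≈ 2.00×10⁶ N/C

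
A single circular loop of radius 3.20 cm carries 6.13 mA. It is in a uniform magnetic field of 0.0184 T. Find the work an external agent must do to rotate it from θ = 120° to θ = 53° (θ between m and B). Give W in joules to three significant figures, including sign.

Magnetic moment m = IA = Iπa² = (0.00613)·π·(0.0320)² = 1.972×10⁻⁵ A·m².
W_ext = ΔU = −mB cosθ₂ + mB cosθ₁ = mB(cosθ₁ − cosθ₂).
W = (1.972×10⁻⁵)(0.0184)·(cos120° − cos53°) = (3.628×10⁻⁷)·(-1.1018) = -3.998×10⁻⁷ J.

W ≈ -4.00×10⁻⁷ J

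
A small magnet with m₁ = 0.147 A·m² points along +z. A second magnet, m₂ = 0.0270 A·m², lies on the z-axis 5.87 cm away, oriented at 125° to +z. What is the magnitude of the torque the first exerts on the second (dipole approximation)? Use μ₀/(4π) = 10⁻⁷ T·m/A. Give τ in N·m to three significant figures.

τ ≈ 3.21×10⁻⁶ N·m

Dipole B is on the axis of dipole A, so B₁ there is axial: B₁ = (μ₀/4π)·2m₁/r³ along +z.
B₁ = 2(10⁻⁷)(0.147)/(0.0587)³ = 1.454×10⁻⁴ T.
τ = m₂ B₁ sinθ.
τ = (0.0270)(1.454×10⁻⁴)·sin125° = 3.215×10⁻⁶ N·m.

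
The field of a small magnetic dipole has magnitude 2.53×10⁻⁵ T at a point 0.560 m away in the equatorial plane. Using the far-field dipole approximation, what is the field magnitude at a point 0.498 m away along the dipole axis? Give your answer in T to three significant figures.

B ≈ 7.19×10⁻⁵ T

Dipole fields scale as 1/r³ in the far field.
The axial field is twice the equatorial field at the same r, so the geometry factor is 2/1.
B₂ = B₁ · (2/1) · (r₁/r₂)³ = 2.53×10⁻⁵ · 2 · (0.560/0.498)³.
(r₁/r₂)³ = (1.124)³ = 1.422.
B₂ ≈ 7.195×10⁻⁵ T.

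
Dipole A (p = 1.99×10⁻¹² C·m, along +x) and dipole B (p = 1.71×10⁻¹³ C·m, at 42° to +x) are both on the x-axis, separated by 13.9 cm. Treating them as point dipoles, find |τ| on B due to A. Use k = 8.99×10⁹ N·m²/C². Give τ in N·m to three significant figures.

The second dipole sits on the axis of the first, so the field there is axial: E₁ = 2kp₁/r³ along +x.
E₁ = 2(8.99×10⁹)(1.99×10⁻¹²)/(0.139)³ = 13.32 N/C.
Torque on the second dipole: τ = p₂ E₁ sinθ.
τ = (1.71×10⁻¹³)(13.32)·sin42° = 1.524×10⁻¹² N·m.

τ ≈ 1.52×10⁻¹² N·m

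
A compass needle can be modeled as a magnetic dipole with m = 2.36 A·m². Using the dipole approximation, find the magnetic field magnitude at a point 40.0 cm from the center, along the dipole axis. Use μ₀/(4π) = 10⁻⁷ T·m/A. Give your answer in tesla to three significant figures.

B ≈ 7.37×10⁻⁶ T

On axis B = (μ₀/4π)·2m/r³.
B = 2·(10⁻⁷)·(2.36) / (0.400)³ = 7.375×10⁻⁶ T.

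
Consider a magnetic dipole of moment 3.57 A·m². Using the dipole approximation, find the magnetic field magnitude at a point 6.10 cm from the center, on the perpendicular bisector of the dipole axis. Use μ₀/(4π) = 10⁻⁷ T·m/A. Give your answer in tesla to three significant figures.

B ≈ 0.00157 T

In the equatorial plane B = (μ₀/4π)·m/r³ (half the axial value).
B = (10⁻⁷)·(3.57) / (0.0610)³ = 0.001573 T.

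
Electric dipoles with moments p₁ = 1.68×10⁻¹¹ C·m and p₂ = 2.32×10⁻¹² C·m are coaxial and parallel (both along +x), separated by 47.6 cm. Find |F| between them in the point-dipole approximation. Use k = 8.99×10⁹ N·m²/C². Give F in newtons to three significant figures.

On-axis field of dipole 1 at distance r: E = 2kp₁/r³. Force on dipole 2 is F = p₂·dE/dr (gradient along axis).
dE/dr = −6kp₁/r⁴, so |F| = 6kp₁p₂/r⁴ (attractive for aligned moments).
F = 6(8.99×10⁹)(1.68×10⁻¹¹)(2.32×10⁻¹²)/(0.476)⁴ = 4.095×10⁻¹¹ N.

F ≈ 4.10×10⁻¹¹ N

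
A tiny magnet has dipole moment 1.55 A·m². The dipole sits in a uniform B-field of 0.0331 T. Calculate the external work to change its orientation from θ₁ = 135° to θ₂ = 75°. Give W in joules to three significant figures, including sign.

W ≈ -0.0496 J

W_ext = ΔU = −mB cosθ₂ + mB cosθ₁ = mB(cosθ₁ − cosθ₂).
W = (1.55)(0.0331)·(cos135° − cos75°) = (0.05130)·(-0.9659) = -0.04956 J.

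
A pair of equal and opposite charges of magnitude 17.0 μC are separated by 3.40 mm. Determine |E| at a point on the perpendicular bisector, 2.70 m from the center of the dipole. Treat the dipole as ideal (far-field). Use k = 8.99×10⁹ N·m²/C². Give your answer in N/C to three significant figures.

E ≈ 26.4 N/C

Dipole moment p = qd = (1.70×10⁻⁵ C)(0.00340 m) = 5.78×10⁻⁸ C·m.
In the equatorial plane E = kp/r³.
E = (8.99×10⁹)(5.78×10⁻⁸) / (2.70)³ = 26.40 N/C.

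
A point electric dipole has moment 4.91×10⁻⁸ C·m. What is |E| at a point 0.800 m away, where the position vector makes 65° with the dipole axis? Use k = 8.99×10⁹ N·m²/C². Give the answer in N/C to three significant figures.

At angle θ the dipole field magnitude is E = (kp/r³)·√(1 + 3cos²θ).
kp/r³ = (8.99×10⁹)(4.91×10⁻⁸) / (0.800)³ = 862.1 N/C.
√(1 + 3cos²65°) = √(1 + 3·0.1786) = √1.5358 ≈ 1.2393.
E ≈ 862.1 × 1.239 = 1068 N/C.

E ≈ 1070 N/C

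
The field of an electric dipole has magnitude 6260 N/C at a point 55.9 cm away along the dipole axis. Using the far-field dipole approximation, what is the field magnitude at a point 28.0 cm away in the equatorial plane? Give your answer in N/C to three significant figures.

E ≈ 2.49×10⁴ N/C

Dipole fields scale as 1/r³ in the far field.
The axial field is twice the equatorial field at the same r, so the geometry factor is 1/2.
E₂ = E₁ · (1/2) · (r₁/r₂)³ = 6260 · 0.5 · (55.9/28.0)³.
(r₁/r₂)³ = (1.996)³ = 7.957.
E₂ ≈ 2.491×10⁴ N/C.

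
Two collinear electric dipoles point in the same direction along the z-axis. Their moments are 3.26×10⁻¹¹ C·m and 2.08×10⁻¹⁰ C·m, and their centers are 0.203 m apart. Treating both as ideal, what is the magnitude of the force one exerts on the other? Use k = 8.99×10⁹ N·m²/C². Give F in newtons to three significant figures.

On-axis field of dipole 1 at distance r: E = 2kp₁/r³. Force on dipole 2 is F = p₂·dE/dr (gradient along axis).
dE/dr = −6kp₁/r⁴, so |F| = 6kp₁p₂/r⁴ (attractive for aligned moments).
F = 6(8.99×10⁹)(3.26×10⁻¹¹)(2.08×10⁻¹⁰)/(0.203)⁴ = 2.154×10⁻⁷ N.

F ≈ 2.15×10⁻⁷ N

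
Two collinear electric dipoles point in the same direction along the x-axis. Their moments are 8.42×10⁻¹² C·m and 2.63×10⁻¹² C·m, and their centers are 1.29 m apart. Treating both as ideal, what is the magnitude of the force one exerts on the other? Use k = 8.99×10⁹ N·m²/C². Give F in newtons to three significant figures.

F ≈ 4.31×10⁻¹³ N

On-axis field of dipole 1 at distance r: E = 2kp₁/r³. Force on dipole 2 is F = p₂·dE/dr (gradient along axis).
dE/dr = −6kp₁/r⁴, so |F| = 6kp₁p₂/r⁴ (attractive for aligned moments).
F = 6(8.99×10⁹)(8.42×10⁻¹²)(2.63×10⁻¹²)/(1.29)⁴ = 4.313×10⁻¹³ N.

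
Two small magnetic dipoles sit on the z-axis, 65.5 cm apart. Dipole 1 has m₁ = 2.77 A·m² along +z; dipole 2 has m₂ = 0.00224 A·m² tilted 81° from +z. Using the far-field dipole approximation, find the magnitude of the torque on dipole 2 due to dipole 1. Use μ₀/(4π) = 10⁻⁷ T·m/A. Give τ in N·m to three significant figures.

Dipole B is on the axis of dipole A, so B₁ there is axial: B₁ = (μ₀/4π)·2m₁/r³ along +z.
B₁ = 2(10⁻⁷)(2.77)/(0.655)³ = 1.971×10⁻⁶ T.
τ = m₂ B₁ sinθ.
τ = (0.00224)(1.971×10⁻⁶)·sin81° = 4.362×10⁻⁹ N·m.

τ ≈ 4.36×10⁻⁹ N·m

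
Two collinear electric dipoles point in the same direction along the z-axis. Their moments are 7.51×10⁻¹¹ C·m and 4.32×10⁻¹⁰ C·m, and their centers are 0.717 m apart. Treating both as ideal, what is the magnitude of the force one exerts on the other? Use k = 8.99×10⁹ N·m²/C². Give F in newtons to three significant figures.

F ≈ 6.62×10⁻⁹ N

On-axis field of dipole 1 at distance r: E = 2kp₁/r³. Force on dipole 2 is F = p₂·dE/dr (gradient along axis).
dE/dr = −6kp₁/r⁴, so |F| = 6kp₁p₂/r⁴ (attractive for aligned moments).
F = 6(8.99×10⁹)(7.51×10⁻¹¹)(4.32×10⁻¹⁰)/(0.717)⁴ = 6.622×10⁻⁹ N.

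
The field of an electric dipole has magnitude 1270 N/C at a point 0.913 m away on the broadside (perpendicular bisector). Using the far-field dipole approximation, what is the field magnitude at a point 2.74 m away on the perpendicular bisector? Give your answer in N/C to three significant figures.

Dipole fields scale as 1/r³ in the far field; the geometry is the same at both points.
E₂ = E₁ · (r₁/r₂)³ = 1270 · (0.913/2.74)³.
(r₁/r₂)³ = (0.3332)³ = 0.037.
E₂ ≈ 46.99 N/C.

E ≈ 47.0 N/C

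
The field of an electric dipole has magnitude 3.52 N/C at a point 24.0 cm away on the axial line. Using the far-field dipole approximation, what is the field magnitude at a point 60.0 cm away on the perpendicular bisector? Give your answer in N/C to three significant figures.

E ≈ 0.113 N/C

Dipole fields scale as 1/r³ in the far field.
The axial field is twice the equatorial field at the same r, so the geometry factor is 1/2.
E₂ = E₁ · (1/2) · (r₁/r₂)³ = 3.52 · 0.5 · (24.0/60.0)³.
(r₁/r₂)³ = (0.4)³ = 0.064.
E₂ ≈ 0.1126 N/C.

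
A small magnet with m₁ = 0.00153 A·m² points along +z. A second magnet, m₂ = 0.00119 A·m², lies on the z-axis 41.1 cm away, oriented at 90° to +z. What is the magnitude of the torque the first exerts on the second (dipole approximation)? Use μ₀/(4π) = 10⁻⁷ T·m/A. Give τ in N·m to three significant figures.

τ ≈ 5.24×10⁻¹² N·m

Dipole B is on the axis of dipole A, so B₁ there is axial: B₁ = (μ₀/4π)·2m₁/r³ along +z.
B₁ = 2(10⁻⁷)(0.00153)/(0.411)³ = 4.408×10⁻⁹ T.
τ = m₂ B₁ sinθ.
τ = (0.00119)(4.408×10⁻⁹)·sin90° = 5.245×10⁻¹² N·m.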